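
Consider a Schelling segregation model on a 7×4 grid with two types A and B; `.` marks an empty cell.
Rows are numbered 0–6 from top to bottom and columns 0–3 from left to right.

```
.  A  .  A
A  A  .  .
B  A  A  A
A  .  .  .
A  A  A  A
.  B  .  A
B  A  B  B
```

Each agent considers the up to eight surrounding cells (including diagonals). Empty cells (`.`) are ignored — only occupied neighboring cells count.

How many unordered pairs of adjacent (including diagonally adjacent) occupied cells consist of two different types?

12

Scan each occupied cell's neighbors to the right and below (and the two forward diagonals) so each pair is counted once.
From row 0: 0 unlike of 2 pairs (running 0/2).
From row 1: 2 unlike of 6 pairs (running 2/8).
From row 2: 2 unlike of 5 pairs (running 4/13).
From row 3: 0 unlike of 2 pairs (running 4/15).
From row 4: 3 unlike of 8 pairs (running 7/23).
From row 5: 3 unlike of 5 pairs (running 10/28).
From row 6: 2 unlike of 3 pairs (running 12/31).
Total adjacent occupied pairs: 31; unlike-type pairs: 12.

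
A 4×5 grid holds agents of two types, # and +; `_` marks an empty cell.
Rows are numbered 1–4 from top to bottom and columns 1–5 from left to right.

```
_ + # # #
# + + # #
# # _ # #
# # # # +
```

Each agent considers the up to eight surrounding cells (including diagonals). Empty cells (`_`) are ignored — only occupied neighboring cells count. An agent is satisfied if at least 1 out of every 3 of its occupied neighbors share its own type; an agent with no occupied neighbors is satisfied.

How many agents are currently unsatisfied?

2

(1,2)+ 2/4 satisfied
(1,3)# 2/5 satisfied
(1,4)# 4/5 satisfied
(1,5)# 3/3 satisfied
(2,1)# 2/4 satisfied
(2,2)+ 2/6 satisfied
(2,3)+ 2/7 not
(2,4)# 6/7 satisfied
(2,5)# 5/5 satisfied
(3,1)# 4/5 satisfied
(3,2)# 5/7 satisfied
(3,4)# 5/7 satisfied
(3,5)# 4/5 satisfied
(4,1)# 3/3 satisfied
(4,2)# 4/4 satisfied
(4,3)# 4/4 satisfied
(4,4)# 3/4 satisfied
(4,5)+ 0/3 not
Unsatisfied: (2,3), (4,5) — 2 in total.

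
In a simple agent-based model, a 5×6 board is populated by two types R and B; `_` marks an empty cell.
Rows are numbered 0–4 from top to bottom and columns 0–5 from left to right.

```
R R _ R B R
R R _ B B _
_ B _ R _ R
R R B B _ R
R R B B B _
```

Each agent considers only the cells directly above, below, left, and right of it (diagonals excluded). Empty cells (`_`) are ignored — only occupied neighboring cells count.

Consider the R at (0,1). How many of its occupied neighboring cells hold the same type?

2

Occupied neighbors of (0,1): (1,1)=R, (0,0)=R.
Same type (R): 2 of 2.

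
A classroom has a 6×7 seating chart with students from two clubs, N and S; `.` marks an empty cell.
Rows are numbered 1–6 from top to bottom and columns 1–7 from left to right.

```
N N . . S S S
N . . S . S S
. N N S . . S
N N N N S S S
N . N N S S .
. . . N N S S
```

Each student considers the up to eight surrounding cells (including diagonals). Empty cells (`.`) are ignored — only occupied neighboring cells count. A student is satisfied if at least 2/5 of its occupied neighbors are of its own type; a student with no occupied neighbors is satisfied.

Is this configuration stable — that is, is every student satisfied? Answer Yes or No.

(1,1)N 2/2 satisfied
(1,2)N 2/2 satisfied
(1,5)S 3/3 satisfied
(1,6)S 4/4 satisfied
(1,7)S 3/3 satisfied
(2,1)N 3/3 satisfied
(2,4)S 2/3 satisfied
(2,6)S 5/5 satisfied
(2,7)S 4/4 satisfied
(3,2)N 5/5 satisfied
(3,3)N 4/6 satisfied
(3,4)S 2/5 satisfied
(3,7)S 4/4 satisfied
(4,1)N 3/3 satisfied
(4,2)N 6/6 satisfied
(4,3)N 6/7 satisfied
(4,4)N 4/7 satisfied
(4,5)S 4/6 satisfied
(4,6)S 5/5 satisfied
(4,7)S 3/3 satisfied
(5,1)N 2/2 satisfied
(5,3)N 5/5 satisfied
(5,4)N 5/7 satisfied
(5,5)S 4/8 satisfied
(5,6)S 6/7 satisfied
(6,4)N 3/4 satisfied
(6,5)N 2/5 satisfied
(6,6)S 3/4 satisfied
(6,7)S 2/2 satisfied
All meet the threshold, so the configuration is stable.

Yes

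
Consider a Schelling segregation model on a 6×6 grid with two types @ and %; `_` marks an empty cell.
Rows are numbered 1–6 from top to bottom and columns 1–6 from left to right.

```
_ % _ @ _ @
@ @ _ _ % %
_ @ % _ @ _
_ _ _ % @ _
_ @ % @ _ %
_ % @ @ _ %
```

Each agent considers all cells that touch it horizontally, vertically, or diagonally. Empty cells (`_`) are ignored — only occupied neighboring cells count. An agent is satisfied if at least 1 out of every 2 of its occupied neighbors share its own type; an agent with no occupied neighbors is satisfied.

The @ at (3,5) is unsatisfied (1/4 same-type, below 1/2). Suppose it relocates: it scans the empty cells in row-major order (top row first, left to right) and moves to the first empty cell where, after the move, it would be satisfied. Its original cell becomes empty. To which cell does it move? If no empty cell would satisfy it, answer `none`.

Vacating (3,5). Empty cells in order:
  (1,1): 2/3 same-type → satisfied — stop here.

(1,1)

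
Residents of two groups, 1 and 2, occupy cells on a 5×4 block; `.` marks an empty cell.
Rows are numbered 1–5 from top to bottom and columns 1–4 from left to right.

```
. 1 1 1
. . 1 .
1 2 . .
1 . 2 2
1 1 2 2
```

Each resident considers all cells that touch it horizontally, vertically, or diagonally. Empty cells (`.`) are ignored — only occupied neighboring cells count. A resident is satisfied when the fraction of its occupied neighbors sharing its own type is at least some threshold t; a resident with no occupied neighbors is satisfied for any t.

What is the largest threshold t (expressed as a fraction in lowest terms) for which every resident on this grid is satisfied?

1/4

Row 1: (1,2)1 2/2 · (1,3)1 3/3 · (1,4)1 2/2
Row 2: (2,3)1 3/4
Row 3: (3,1)1 1/2 · (3,2)2 1/4
Row 4: (4,1)1 3/4 · (4,3)2 4/5 · (4,4)2 3/3
Row 5: (5,1)1 2/2 · (5,2)1 2/4 · (5,3)2 3/4 · (5,4)2 3/3
The smallest same-type fraction is 1/4 at (3,2), which reduces to 1/4. Any threshold above that leaves this resident unsatisfied.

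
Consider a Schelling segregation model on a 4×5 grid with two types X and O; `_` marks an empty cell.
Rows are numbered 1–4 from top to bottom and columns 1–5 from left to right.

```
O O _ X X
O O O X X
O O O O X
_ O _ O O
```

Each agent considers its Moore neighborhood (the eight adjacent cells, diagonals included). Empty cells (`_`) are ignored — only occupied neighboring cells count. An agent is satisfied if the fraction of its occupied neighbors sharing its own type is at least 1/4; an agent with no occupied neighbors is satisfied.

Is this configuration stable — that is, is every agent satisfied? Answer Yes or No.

Row 1: (1,1)O 3/3 ✓ · (1,2)O 4/4 ✓ · (1,4)X 3/4 ✓ · (1,5)X 3/3 ✓
Row 2: (2,1)O 5/5 ✓ · (2,2)O 7/7 ✓ · (2,3)O 5/7 ✓ · (2,4)X 4/7 ✓ · (2,5)X 4/5 ✓
Row 3: (3,1)O 4/4 ✓ · (3,2)O 6/6 ✓ · (3,3)O 6/7 ✓ · (3,4)O 4/7 ✓ · (3,5)X 2/5 ✓
Row 4: (4,2)O 3/3 ✓ · (4,4)O 3/4 ✓ · (4,5)O 2/3 ✓
All meet the threshold, so the configuration is stable.

Yes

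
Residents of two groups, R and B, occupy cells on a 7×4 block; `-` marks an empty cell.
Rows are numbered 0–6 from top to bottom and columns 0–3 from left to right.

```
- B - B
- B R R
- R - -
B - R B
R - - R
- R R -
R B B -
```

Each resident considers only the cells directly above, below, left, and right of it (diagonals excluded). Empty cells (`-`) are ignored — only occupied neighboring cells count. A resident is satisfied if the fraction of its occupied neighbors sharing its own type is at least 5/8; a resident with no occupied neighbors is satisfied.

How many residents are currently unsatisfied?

15

(0,1)B 1/1 ok
(0,3)B 0/1 unhappy
(1,1)B 1/3 unhappy
(1,2)R 1/2 unhappy
(1,3)R 1/2 unhappy
(2,1)R 0/1 unhappy
(3,0)B 0/1 unhappy
(3,2)R 0/1 unhappy
(3,3)B 0/2 unhappy
(4,0)R 0/1 unhappy
(4,3)R 0/1 unhappy
(5,1)R 1/2 unhappy
(5,2)R 1/2 unhappy
(6,0)R 0/1 unhappy
(6,1)B 1/3 unhappy
(6,2)B 1/2 unhappy
Unsatisfied: (0,3), (1,1), (1,2), (1,3), (2,1), (3,0), (3,2), (3,3), (4,0), (4,3), (5,1), (5,2), (6,0), (6,1), (6,2) — 15 in total.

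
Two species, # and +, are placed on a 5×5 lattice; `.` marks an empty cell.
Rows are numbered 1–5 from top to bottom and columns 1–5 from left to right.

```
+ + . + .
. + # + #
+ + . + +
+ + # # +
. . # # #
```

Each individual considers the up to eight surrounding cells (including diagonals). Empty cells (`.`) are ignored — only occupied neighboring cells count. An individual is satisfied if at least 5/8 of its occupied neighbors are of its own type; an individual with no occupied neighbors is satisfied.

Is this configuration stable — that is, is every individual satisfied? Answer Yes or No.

(1,1)+ 2/2 satisfied
(1,2)+ 2/3 satisfied
(1,4)+ 1/3 not
(2,2)+ 4/5 satisfied
(2,3)# 0/6 not
(2,4)+ 3/5 not
(2,5)# 0/4 not
(3,1)+ 4/4 satisfied
(3,2)+ 4/6 satisfied
(3,4)+ 3/7 not
(3,5)+ 3/5 not
(4,1)+ 3/3 satisfied
(4,2)+ 3/5 not
(4,3)# 3/6 not
(4,4)# 4/7 not
(4,5)+ 2/5 not
(5,3)# 3/4 satisfied
(5,4)# 4/5 satisfied
(5,5)# 2/3 satisfied
For instance (1,4) has only 1/3 same-type neighbors, below 5/8.

No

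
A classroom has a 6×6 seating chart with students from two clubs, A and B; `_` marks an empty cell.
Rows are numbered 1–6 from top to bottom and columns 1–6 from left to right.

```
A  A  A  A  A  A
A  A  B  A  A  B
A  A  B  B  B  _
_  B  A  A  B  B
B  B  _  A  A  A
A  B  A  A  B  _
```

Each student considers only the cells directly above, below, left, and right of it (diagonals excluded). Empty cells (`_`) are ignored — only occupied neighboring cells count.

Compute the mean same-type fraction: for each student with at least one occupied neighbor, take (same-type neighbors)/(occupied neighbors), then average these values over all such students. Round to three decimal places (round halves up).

Row 1: (1,1)A 2/2 · (1,2)A 3/3 · (1,3)A 2/3 · (1,4)A 3/3 · (1,5)A 3/3 · (1,6)A 1/2
Row 2: (2,1)A 3/3 · (2,2)A 3/4 · (2,3)B 1/4 · (2,4)A 2/4 · (2,5)A 2/4 · (2,6)B 0/2
Row 3: (3,1)A 2/2 · (3,2)A 2/4 · (3,3)B 2/4 · (3,4)B 2/4 · (3,5)B 2/3
Row 4: (4,2)B 1/3 · (4,3)A 1/3 · (4,4)A 2/4 · (4,5)B 2/4 · (4,6)B 1/2
Row 5: (5,1)B 1/2 · (5,2)B 3/3 · (5,4)A 3/3 · (5,5)A 2/4 · (5,6)A 1/2
Row 6: (6,1)A 0/2 · (6,2)B 1/3 · (6,3)A 1/2 · (6,4)A 2/3 · (6,5)B 0/2
Sum over 32 students: 2/2 + 3/3 + 2/3 + 3/3 + 3/3 + 1/2 + 3/3 + 3/4 + 1/4 + 2/4 + 2/4 + 0/2 + 2/2 + 2/4 + 2/4 + 2/4 + 2/3 + 1/3 + 1/3 + 2/4 + 2/4 + 1/2 + 1/2 + 3/3 + 3/3 + 2/4 + 1/2 + 0/2 + 1/3 + 1/2 + 2/3 + 0/2 = 37/2; mean = 37/2 ÷ 32 = 37/64 = 0.578125 → 0.578.

0.578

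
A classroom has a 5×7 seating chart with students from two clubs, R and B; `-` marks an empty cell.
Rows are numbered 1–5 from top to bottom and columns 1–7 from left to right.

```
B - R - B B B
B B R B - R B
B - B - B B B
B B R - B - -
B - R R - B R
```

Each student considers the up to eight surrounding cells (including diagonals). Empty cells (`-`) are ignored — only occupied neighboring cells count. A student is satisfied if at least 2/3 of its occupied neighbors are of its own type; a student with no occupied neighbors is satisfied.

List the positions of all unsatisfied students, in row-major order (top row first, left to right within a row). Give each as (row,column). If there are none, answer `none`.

(1,3), (2,3), (2,4), (2,6), (3,3), (4,3), (5,6), (5,7)

(1,1)B 2/2 satisfied
(1,3)R 1/3 not
(1,5)B 2/3 satisfied
(1,6)B 3/4 satisfied
(1,7)B 2/3 satisfied
(2,1)B 3/3 satisfied
(2,2)B 4/6 satisfied
(2,3)R 1/4 not
(2,4)B 3/5 not
(2,6)R 0/7 not
(2,7)B 4/5 satisfied
(3,1)B 4/4 satisfied
(3,3)B 3/5 not
(3,5)B 3/4 satisfied
(3,6)B 4/5 satisfied
(3,7)B 2/3 satisfied
(4,1)B 3/3 satisfied
(4,2)B 4/6 satisfied
(4,3)R 2/4 not
(4,5)B 3/4 satisfied
(5,1)B 2/2 satisfied
(5,3)R 2/3 satisfied
(5,4)R 2/3 satisfied
(5,6)B 1/2 not
(5,7)R 0/1 not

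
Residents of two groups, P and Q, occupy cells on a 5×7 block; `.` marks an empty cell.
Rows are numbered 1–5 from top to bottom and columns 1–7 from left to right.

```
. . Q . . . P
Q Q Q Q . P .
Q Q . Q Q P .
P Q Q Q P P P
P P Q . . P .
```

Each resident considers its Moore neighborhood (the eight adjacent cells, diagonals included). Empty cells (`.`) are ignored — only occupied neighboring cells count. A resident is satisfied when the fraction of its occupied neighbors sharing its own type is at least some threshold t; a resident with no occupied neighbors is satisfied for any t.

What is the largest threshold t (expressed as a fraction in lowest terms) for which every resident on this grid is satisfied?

(1,3)Q 3/3
(1,7)P 1/1
(2,1)Q 3/3
(2,2)Q 5/5
(2,3)Q 5/5
(2,4)Q 4/4
(2,6)P 2/3
(3,1)Q 4/5
(3,2)Q 6/7
(3,4)Q 5/6
(3,5)Q 3/7
(3,6)P 4/5
(4,1)P 2/5
(4,2)Q 4/7
(4,3)Q 5/6
(4,4)Q 4/5
(4,5)P 3/6
(4,6)P 4/5
(4,7)P 3/3
(5,1)P 2/3
(5,2)P 2/5
(5,3)Q 3/4
(5,6)P 3/3
The smallest same-type fraction is 2/5 at (4,1), which reduces to 2/5. Any threshold above that leaves this resident unsatisfied.

2/5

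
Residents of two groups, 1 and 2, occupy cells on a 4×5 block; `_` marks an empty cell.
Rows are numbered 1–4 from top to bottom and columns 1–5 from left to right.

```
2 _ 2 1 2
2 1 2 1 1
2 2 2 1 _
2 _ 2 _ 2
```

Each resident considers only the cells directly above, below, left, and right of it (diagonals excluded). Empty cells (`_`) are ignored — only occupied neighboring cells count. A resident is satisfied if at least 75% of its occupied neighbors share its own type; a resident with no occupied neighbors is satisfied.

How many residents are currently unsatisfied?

9

(1,1)2 1/1 satisfied
(1,3)2 1/2 not
(1,4)1 1/3 not
(1,5)2 0/2 not
(2,1)2 2/3 not
(2,2)1 0/3 not
(2,3)2 2/4 not
(2,4)1 3/4 satisfied
(2,5)1 1/2 not
(3,1)2 3/3 satisfied
(3,2)2 2/3 not
(3,3)2 3/4 satisfied
(3,4)1 1/2 not
(4,1)2 1/1 satisfied
(4,3)2 1/1 satisfied
(4,5)2 0/0 satisfied
Unsatisfied: (1,3), (1,4), (1,5), (2,1), (2,2), (2,3), (2,5), (3,2), (3,4) — 9 in total.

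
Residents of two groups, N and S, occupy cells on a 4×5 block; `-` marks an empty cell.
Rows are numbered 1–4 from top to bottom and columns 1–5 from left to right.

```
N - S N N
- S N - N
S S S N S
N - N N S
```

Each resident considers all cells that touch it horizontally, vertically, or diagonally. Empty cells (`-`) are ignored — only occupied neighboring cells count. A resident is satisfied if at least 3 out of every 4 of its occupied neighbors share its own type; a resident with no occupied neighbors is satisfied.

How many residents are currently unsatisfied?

13

Row 1: (1,1)N 0/1 not · (1,3)S 1/3 not · (1,4)N 3/4 satisfied · (1,5)N 2/2 satisfied
Row 2: (2,2)S 4/6 not · (2,3)N 2/6 not · (2,5)N 3/4 satisfied
Row 3: (3,1)S 2/3 not · (3,2)S 3/6 not · (3,3)S 2/6 not · (3,4)N 4/7 not · (3,5)S 1/4 not
Row 4: (4,1)N 0/2 not · (4,3)N 2/4 not · (4,4)N 2/5 not · (4,5)S 1/3 not
Unsatisfied: (1,1), (1,3), (2,2), (2,3), (3,1), (3,2), (3,3), (3,4), (3,5), (4,1), (4,3), (4,4), (4,5) — 13 in total.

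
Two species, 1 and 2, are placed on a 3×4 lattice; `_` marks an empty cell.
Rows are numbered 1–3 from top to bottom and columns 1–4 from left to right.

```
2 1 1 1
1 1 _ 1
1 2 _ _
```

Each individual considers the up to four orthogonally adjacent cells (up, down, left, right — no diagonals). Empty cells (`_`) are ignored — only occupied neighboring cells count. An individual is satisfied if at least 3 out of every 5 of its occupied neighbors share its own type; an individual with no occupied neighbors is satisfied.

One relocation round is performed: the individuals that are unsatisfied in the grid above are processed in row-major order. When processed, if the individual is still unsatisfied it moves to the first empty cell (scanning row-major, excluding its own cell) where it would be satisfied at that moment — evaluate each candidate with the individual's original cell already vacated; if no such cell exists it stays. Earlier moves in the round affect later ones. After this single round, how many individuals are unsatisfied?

1

Initially unsatisfied (in order): (1,1), (3,1), (3,2).
  (1,1) → (3,3).
  (3,1) → (1,1).
  (3,2): no empty cell satisfies it; stays.
Resulting grid:
1 1 1 1
1 1 _ 1
_ 2 2 _
Unsatisfied now: (3,2).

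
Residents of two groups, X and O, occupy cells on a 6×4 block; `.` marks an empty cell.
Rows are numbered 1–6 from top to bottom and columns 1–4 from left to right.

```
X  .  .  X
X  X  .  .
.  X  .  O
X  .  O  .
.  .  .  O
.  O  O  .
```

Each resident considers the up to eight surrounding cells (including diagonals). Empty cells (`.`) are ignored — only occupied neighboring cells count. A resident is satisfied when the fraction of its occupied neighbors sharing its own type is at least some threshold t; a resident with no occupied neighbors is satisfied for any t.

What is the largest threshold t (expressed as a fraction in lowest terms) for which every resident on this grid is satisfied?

(1,1)X 2/2
(1,4)X — no occupied neighbors
(2,1)X 3/3
(2,2)X 3/3
(3,2)X 3/4
(3,4)O 1/1
(4,1)X 1/1
(4,3)O 2/3
(5,4)O 2/2
(6,2)O 1/1
(6,3)O 2/2
The smallest same-type fraction is 2/3 at (4,3), which reduces to 2/3. Any threshold above that leaves this resident unsatisfied.

2/3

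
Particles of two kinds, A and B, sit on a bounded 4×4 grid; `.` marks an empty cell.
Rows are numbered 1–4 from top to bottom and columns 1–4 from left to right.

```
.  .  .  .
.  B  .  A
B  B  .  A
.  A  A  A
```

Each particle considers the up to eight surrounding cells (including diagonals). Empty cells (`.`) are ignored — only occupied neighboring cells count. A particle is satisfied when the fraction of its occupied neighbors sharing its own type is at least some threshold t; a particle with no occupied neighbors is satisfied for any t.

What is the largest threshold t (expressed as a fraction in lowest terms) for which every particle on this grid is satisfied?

1/3

Row 2: (2,2)B 2/2 · (2,4)A 1/1
Row 3: (3,1)B 2/3 · (3,2)B 2/4 · (3,4)A 3/3
Row 4: (4,2)A 1/3 · (4,3)A 3/4 · (4,4)A 2/2
The smallest same-type fraction is 1/3 at (4,2), which reduces to 1/3. Any threshold above that leaves this particle unsatisfied.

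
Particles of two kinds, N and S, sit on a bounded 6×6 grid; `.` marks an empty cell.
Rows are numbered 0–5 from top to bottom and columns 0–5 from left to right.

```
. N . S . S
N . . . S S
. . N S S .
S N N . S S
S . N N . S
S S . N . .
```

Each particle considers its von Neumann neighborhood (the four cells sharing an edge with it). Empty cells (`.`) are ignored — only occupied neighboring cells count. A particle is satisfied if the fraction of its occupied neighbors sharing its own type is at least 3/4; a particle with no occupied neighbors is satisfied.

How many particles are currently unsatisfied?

Row 0: (0,1)N 0/0 satisfied · (0,3)S 0/0 satisfied · (0,5)S 1/1 satisfied
Row 1: (1,0)N 0/0 satisfied · (1,4)S 2/2 satisfied · (1,5)S 2/2 satisfied
Row 2: (2,2)N 1/2 not · (2,3)S 1/2 not · (2,4)S 3/3 satisfied
Row 3: (3,0)S 1/2 not · (3,1)N 1/2 not · (3,2)N 3/3 satisfied · (3,4)S 2/2 satisfied · (3,5)S 2/2 satisfied
Row 4: (4,0)S 2/2 satisfied · (4,2)N 2/2 satisfied · (4,3)N 2/2 satisfied · (4,5)S 1/1 satisfied
Row 5: (5,0)S 2/2 satisfied · (5,1)S 1/1 satisfied · (5,3)N 1/1 satisfied
Unsatisfied: (2,2), (2,3), (3,0), (3,1) — 4 in total.

4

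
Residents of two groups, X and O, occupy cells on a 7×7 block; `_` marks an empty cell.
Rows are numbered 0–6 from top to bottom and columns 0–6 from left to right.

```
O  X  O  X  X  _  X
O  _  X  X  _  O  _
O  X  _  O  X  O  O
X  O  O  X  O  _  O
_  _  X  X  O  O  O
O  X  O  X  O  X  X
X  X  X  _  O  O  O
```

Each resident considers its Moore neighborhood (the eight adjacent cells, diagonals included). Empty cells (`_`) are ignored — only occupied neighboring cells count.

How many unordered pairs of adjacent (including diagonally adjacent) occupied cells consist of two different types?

Scan each occupied cell's neighbors to the right and below (and the two forward diagonals) so each pair is counted once.
Row 0: O(0,0)–X(0,1)≠ O(0,0)–O(1,0)= X(0,1)–O(0,2)≠ X(0,1)–X(1,2)= X(0,1)–O(1,0)≠ O(0,2)–X(0,3)≠ O(0,2)–X(1,2)≠ O(0,2)–X(1,3)≠ X(0,3)–X(0,4)= X(0,3)–X(1,3)= X(0,3)–X(1,2)= X(0,4)–O(1,5)≠ X(0,4)–X(1,3)= X(0,6)–O(1,5)≠  → 8/14 unlike.
Row 1: O(1,0)–O(2,0)= O(1,0)–X(2,1)≠ X(1,2)–X(1,3)= X(1,2)–O(2,3)≠ X(1,2)–X(2,1)= X(1,3)–O(2,3)≠ X(1,3)–X(2,4)= O(1,5)–O(2,5)= O(1,5)–O(2,6)= O(1,5)–X(2,4)≠  → 4/10 unlike.
Row 2: O(2,0)–X(2,1)≠ O(2,0)–X(3,0)≠ O(2,0)–O(3,1)= X(2,1)–O(3,1)≠ X(2,1)–O(3,2)≠ X(2,1)–X(3,0)= O(2,3)–X(2,4)≠ O(2,3)–X(3,3)≠ O(2,3)–O(3,4)= O(2,3)–O(3,2)= X(2,4)–O(2,5)≠ X(2,4)–O(3,4)≠ X(2,4)–X(3,3)= O(2,5)–O(2,6)= O(2,5)–O(3,6)= O(2,5)–O(3,4)= O(2,6)–O(3,6)=  → 8/17 unlike.
Row 3: X(3,0)–O(3,1)≠ O(3,1)–O(3,2)= O(3,1)–X(4,2)≠ O(3,2)–X(3,3)≠ O(3,2)–X(4,2)≠ O(3,2)–X(4,3)≠ X(3,3)–O(3,4)≠ X(3,3)–X(4,3)= X(3,3)–O(4,4)≠ X(3,3)–X(4,2)= O(3,4)–O(4,4)= O(3,4)–O(4,5)= O(3,4)–X(4,3)≠ O(3,6)–O(4,6)= O(3,6)–O(4,5)=  → 8/15 unlike.
Row 4: X(4,2)–X(4,3)= X(4,2)–O(5,2)≠ X(4,2)–X(5,3)= X(4,2)–X(5,1)= X(4,3)–O(4,4)≠ X(4,3)–X(5,3)= X(4,3)–O(5,4)≠ X(4,3)–O(5,2)≠ O(4,4)–O(4,5)= O(4,4)–O(5,4)= O(4,4)–X(5,5)≠ O(4,4)–X(5,3)≠ O(4,5)–O(4,6)= O(4,5)–X(5,5)≠ O(4,5)–X(5,6)≠ O(4,5)–O(5,4)= O(4,6)–X(5,6)≠ O(4,6)–X(5,5)≠  → 10/18 unlike.
Row 5: O(5,0)–X(5,1)≠ O(5,0)–X(6,0)≠ O(5,0)–X(6,1)≠ X(5,1)–O(5,2)≠ X(5,1)–X(6,1)= X(5,1)–X(6,2)= X(5,1)–X(6,0)= O(5,2)–X(5,3)≠ O(5,2)–X(6,2)≠ O(5,2)–X(6,1)≠ X(5,3)–O(5,4)≠ X(5,3)–O(6,4)≠ X(5,3)–X(6,2)= O(5,4)–X(5,5)≠ O(5,4)–O(6,4)= O(5,4)–O(6,5)= X(5,5)–X(5,6)= X(5,5)–O(6,5)≠ X(5,5)–O(6,6)≠ X(5,5)–O(6,4)≠ X(5,6)–O(6,6)≠ X(5,6)–O(6,5)≠  → 15/22 unlike.
Row 6: X(6,0)–X(6,1)= X(6,1)–X(6,2)= O(6,4)–O(6,5)= O(6,5)–O(6,6)=  → 0/4 unlike.
Total adjacent occupied pairs: 100; unlike-type pairs: 53.

53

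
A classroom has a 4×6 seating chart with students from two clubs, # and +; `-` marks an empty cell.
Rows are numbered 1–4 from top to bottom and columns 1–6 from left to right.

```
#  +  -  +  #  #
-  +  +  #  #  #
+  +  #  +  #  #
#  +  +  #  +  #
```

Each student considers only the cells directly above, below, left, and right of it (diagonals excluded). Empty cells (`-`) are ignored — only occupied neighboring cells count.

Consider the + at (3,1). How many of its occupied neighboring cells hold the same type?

Occupied neighbors of (3,1): (4,1)=#, (3,2)=+.
Same type (+): 1 of 2.

1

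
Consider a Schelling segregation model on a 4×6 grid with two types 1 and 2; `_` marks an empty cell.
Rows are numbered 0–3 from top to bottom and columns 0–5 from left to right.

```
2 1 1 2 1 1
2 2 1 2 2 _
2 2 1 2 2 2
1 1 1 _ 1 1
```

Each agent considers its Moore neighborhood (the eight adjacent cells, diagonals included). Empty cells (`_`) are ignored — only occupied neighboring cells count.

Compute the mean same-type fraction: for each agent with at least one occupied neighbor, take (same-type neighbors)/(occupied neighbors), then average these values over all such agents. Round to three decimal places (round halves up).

0.478

(0,0)2 2/3
(0,1)1 2/5
(0,2)1 2/5
(0,3)2 2/5
(0,4)1 1/4
(0,5)1 1/2
(1,0)2 4/5
(1,1)2 4/8
(1,2)1 3/8
(1,3)2 4/8
(1,4)2 5/7
(2,0)2 3/5
(2,1)2 3/8
(2,2)1 3/7
(2,3)2 3/7
(2,4)2 4/6
(2,5)2 2/4
(3,0)1 1/3
(3,1)1 3/5
(3,2)1 2/4
(3,4)1 1/4
(3,5)1 1/3
Sum over 22 agents: 2/3 + 2/5 + 2/5 + 2/5 + 1/4 + 1/2 + 4/5 + 4/8 + 3/8 + 4/8 + 5/7 + 3/5 + 3/8 + 3/7 + 3/7 + 4/6 + 2/4 + 1/3 + 3/5 + 2/4 + 1/4 + 1/3 = 1473/140; mean = 1473/140 ÷ 22 = 1473/3080 = 0.478246… → 0.478.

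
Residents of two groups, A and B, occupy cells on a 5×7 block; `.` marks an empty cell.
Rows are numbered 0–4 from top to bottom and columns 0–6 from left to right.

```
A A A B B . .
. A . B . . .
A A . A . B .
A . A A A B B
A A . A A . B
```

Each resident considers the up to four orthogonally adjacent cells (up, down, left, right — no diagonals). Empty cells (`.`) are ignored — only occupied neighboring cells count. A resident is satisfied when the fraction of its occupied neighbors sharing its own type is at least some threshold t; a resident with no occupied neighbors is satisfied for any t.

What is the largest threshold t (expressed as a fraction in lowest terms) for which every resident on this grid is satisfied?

(0,0)A 1/1
(0,1)A 3/3
(0,2)A 1/2
(0,3)B 2/3
(0,4)B 1/1
(1,1)A 2/2
(1,3)B 1/2
(2,0)A 2/2
(2,1)A 2/2
(2,3)A 1/2
(2,5)B 1/1
(3,0)A 2/2
(3,2)A 1/1
(3,3)A 4/4
(3,4)A 2/3
(3,5)B 2/3
(3,6)B 2/2
(4,0)A 2/2
(4,1)A 1/1
(4,3)A 2/2
(4,4)A 2/2
(4,6)B 1/1
The smallest same-type fraction is 1/2 at (0,2), which reduces to 1/2. Any threshold above that leaves this resident unsatisfied.

1/2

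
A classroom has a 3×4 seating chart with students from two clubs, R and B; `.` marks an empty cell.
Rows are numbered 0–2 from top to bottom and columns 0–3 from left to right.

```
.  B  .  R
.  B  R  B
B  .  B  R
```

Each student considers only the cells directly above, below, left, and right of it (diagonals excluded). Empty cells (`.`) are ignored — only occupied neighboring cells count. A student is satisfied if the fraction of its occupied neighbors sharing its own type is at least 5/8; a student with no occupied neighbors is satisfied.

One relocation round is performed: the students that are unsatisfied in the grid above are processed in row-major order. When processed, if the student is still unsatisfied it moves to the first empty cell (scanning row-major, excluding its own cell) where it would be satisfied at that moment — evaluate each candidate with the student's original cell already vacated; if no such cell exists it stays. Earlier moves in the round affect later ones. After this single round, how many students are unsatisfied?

1

Initially unsatisfied (in order): (0,3), (1,1), (1,2), (1,3), (2,2), (2,3).
  (0,3): no empty cell satisfies it; stays.
  (1,1) → (0,0).
  (1,2): no empty cell satisfies it; stays.
  (1,3) → (1,0).
  (2,2) → (1,1).
  (2,3): now satisfied by earlier moves; stays.
Resulting grid:
B B . R
B B R .
B . . R
Unsatisfied now: (1,2).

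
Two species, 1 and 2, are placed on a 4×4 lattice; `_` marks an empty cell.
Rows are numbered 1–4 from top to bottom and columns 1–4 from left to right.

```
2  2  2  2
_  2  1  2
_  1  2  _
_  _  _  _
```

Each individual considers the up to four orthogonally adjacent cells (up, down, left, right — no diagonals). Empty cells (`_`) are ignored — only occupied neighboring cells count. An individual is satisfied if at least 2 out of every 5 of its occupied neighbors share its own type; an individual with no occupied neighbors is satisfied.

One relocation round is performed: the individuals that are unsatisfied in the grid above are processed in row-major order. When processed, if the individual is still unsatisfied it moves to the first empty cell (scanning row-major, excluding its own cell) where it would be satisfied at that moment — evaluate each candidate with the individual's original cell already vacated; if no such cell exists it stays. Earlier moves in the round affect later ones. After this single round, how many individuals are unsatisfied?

Initially unsatisfied (in order): (2,2), (2,3), (3,2), (3,3).
  (2,2) → (2,1).
  (2,3) → (3,1).
  (3,2): now satisfied by earlier moves; stays.
  (3,3) → (2,2).
Resulting grid:
2 2 2 2
2 2 _ 2
1 1 _ _
_ _ _ _
All satisfied now.

0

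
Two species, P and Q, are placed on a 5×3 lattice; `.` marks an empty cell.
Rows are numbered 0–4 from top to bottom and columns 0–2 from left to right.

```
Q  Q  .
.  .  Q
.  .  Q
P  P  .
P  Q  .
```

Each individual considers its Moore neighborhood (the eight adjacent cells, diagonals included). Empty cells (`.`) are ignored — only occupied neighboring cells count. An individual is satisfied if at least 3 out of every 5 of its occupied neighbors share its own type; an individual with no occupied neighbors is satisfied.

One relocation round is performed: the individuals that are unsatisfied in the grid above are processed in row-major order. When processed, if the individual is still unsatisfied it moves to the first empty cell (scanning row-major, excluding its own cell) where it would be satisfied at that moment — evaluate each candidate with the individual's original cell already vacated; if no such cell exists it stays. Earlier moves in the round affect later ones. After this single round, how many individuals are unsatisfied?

0

Initially unsatisfied (in order): (2,2), (3,1), (4,1).
  (2,2) → (0,2).
  (3,1): now satisfied by earlier moves; stays.
  (4,1) → (1,0).
Resulting grid:
Q Q Q
Q . Q
. . .
P P .
P . .
All satisfied now.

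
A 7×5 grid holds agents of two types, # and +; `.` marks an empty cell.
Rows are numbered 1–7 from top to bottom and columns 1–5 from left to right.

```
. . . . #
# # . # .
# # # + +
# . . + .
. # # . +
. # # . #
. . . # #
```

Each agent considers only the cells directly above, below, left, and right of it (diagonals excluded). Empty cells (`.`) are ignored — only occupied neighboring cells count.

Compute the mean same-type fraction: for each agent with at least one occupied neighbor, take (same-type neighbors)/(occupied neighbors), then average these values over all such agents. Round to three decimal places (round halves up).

Row 1: (1,5)# — no occupied neighbors
Row 2: (2,1)# 2/2 · (2,2)# 2/2 · (2,4)# 0/1
Row 3: (3,1)# 3/3 · (3,2)# 3/3 · (3,3)# 1/2 · (3,4)+ 2/4 · (3,5)+ 1/1
Row 4: (4,1)# 1/1 · (4,4)+ 1/1
Row 5: (5,2)# 2/2 · (5,3)# 2/2 · (5,5)+ 0/1
Row 6: (6,2)# 2/2 · (6,3)# 2/2 · (6,5)# 1/2
Row 7: (7,4)# 1/1 · (7,5)# 2/2
Sum over 18 agents: 2/2 + 2/2 + 0/1 + 3/3 + 3/3 + 1/2 + 2/4 + 1/1 + 1/1 + 1/1 + 2/2 + 2/2 + 0/1 + 2/2 + 2/2 + 1/2 + 1/1 + 2/2 = 29/2; mean = 29/2 ÷ 18 = 29/36 = 0.805555… → 0.806.

0.806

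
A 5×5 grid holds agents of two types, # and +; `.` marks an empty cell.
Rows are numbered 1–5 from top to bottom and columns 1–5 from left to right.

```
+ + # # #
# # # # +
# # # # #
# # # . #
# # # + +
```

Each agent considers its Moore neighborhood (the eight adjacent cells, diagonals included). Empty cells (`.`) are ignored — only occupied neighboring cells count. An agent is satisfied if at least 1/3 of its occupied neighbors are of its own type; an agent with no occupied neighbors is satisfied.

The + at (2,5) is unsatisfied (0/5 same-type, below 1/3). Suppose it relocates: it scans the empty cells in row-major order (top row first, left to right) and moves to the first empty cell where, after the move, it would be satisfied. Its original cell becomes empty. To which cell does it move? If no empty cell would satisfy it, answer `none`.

none

Vacating (2,5). Empty cells in order:
  (4,4): 2/8 same-type → still unsatisfied.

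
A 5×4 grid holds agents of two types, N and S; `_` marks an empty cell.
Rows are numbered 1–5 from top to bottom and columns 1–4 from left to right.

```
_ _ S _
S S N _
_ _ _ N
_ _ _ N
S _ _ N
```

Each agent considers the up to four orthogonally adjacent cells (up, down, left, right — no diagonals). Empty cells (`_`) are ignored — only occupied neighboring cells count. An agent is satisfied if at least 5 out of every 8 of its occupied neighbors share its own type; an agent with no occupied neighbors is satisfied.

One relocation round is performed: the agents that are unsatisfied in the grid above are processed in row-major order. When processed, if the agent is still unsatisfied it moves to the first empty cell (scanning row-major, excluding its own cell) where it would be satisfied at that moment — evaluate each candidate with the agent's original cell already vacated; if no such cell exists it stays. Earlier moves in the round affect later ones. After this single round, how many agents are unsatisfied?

Initially unsatisfied (in order): (1,3), (2,2), (2,3).
  (1,3) → (1,1).
  (2,2) → (1,2).
  (2,3): now satisfied by earlier moves; stays.
Resulting grid:
S S _ _
S _ N _
_ _ _ N
_ _ _ N
S _ _ N
All satisfied now.

0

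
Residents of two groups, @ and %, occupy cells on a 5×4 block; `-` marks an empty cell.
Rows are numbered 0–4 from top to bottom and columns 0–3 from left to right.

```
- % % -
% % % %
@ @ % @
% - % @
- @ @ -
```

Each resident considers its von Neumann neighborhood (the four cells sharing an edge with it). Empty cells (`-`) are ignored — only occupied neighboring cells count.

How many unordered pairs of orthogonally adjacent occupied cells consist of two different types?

Scan each occupied cell's neighbors to the right and below so each pair is counted once.
Row 0: %(0,1)–%(0,2)= %(0,1)–%(1,1)= %(0,2)–%(1,2)=  → 0/3 unlike.
Row 1: %(1,0)–%(1,1)= %(1,0)–@(2,0)≠ %(1,1)–%(1,2)= %(1,1)–@(2,1)≠ %(1,2)–%(1,3)= %(1,2)–%(2,2)= %(1,3)–@(2,3)≠  → 3/7 unlike.
Row 2: @(2,0)–@(2,1)= @(2,0)–%(3,0)≠ @(2,1)–%(2,2)≠ %(2,2)–@(2,3)≠ %(2,2)–%(3,2)= @(2,3)–@(3,3)=  → 3/6 unlike.
Row 3: %(3,2)–@(3,3)≠ %(3,2)–@(4,2)≠  → 2/2 unlike.
Row 4: @(4,1)–@(4,2)=  → 0/1 unlike.
Total adjacent occupied pairs: 19; unlike-type pairs: 8.

8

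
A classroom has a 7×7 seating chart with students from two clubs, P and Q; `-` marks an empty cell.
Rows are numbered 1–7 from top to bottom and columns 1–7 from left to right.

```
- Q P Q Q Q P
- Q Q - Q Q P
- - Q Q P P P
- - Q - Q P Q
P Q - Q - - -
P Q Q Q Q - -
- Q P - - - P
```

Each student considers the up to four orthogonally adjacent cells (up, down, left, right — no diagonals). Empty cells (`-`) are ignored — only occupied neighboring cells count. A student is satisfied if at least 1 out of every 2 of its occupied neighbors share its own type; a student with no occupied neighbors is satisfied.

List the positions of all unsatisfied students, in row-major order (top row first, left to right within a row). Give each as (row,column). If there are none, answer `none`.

Row 1: (1,2)Q 1/2 ok · (1,3)P 0/3 unhappy · (1,4)Q 1/2 ok · (1,5)Q 3/3 ok · (1,6)Q 2/3 ok · (1,7)P 1/2 ok
Row 2: (2,2)Q 2/2 ok · (2,3)Q 2/3 ok · (2,5)Q 2/3 ok · (2,6)Q 2/4 ok · (2,7)P 2/3 ok
Row 3: (3,3)Q 3/3 ok · (3,4)Q 1/2 ok · (3,5)P 1/4 unhappy · (3,6)P 3/4 ok · (3,7)P 2/3 ok
Row 4: (4,3)Q 1/1 ok · (4,5)Q 0/2 unhappy · (4,6)P 1/3 unhappy · (4,7)Q 0/2 unhappy
Row 5: (5,1)P 1/2 ok · (5,2)Q 1/2 ok · (5,4)Q 1/1 ok
Row 6: (6,1)P 1/2 ok · (6,2)Q 3/4 ok · (6,3)Q 2/3 ok · (6,4)Q 3/3 ok · (6,5)Q 1/1 ok
Row 7: (7,2)Q 1/2 ok · (7,3)P 0/2 unhappy · (7,7)P 0/0 ok

(1,3), (3,5), (4,5), (4,6), (4,7), (7,3)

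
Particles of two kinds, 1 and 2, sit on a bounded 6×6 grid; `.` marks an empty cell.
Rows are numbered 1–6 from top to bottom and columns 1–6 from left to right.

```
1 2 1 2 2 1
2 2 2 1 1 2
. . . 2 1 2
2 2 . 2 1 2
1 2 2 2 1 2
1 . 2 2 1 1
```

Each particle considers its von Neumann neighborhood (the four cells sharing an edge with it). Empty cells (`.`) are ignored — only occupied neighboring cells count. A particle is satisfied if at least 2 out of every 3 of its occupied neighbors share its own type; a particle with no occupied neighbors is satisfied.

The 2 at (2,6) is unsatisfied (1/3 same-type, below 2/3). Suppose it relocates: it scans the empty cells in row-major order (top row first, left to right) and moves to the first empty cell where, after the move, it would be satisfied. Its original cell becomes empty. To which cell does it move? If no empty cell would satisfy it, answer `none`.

Vacating (2,6). Empty cells in order:
  (3,1): 2/2 same-type → satisfied — stop here.

(3,1)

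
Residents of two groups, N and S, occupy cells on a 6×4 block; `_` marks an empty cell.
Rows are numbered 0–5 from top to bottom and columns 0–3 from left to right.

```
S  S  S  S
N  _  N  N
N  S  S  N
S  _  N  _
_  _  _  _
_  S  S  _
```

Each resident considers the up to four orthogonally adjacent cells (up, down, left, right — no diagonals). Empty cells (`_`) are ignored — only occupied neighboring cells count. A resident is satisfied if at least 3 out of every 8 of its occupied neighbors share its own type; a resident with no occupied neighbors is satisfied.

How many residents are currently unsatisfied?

(0,0)S 1/2 ✓
(0,1)S 2/2 ✓
(0,2)S 2/3 ✓
(0,3)S 1/2 ✓
(1,0)N 1/2 ✓
(1,2)N 1/3 ✗
(1,3)N 2/3 ✓
(2,0)N 1/3 ✗
(2,1)S 1/2 ✓
(2,2)S 1/4 ✗
(2,3)N 1/2 ✓
(3,0)S 0/1 ✗
(3,2)N 0/1 ✗
(5,1)S 1/1 ✓
(5,2)S 1/1 ✓
Unsatisfied: (1,2), (2,0), (2,2), (3,0), (3,2) — 5 in total.

5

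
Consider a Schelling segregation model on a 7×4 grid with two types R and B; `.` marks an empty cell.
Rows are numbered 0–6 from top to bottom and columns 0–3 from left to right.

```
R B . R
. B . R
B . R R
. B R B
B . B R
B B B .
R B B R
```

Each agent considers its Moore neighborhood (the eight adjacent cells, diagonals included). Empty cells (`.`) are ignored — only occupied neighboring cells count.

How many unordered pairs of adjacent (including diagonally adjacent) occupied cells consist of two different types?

17

Scan each occupied cell's neighbors to the right and below (and the two forward diagonals) so each pair is counted once.
From row 0: 2 unlike of 4 pairs (running 2/4).
From row 1: 1 unlike of 4 pairs (running 3/8).
From row 2: 3 unlike of 7 pairs (running 6/15).
From row 3: 4 unlike of 8 pairs (running 10/23).
From row 4: 2 unlike of 6 pairs (running 12/29).
From row 5: 3 unlike of 10 pairs (running 15/39).
From row 6: 2 unlike of 3 pairs (running 17/42).
Total adjacent occupied pairs: 42; unlike-type pairs: 17.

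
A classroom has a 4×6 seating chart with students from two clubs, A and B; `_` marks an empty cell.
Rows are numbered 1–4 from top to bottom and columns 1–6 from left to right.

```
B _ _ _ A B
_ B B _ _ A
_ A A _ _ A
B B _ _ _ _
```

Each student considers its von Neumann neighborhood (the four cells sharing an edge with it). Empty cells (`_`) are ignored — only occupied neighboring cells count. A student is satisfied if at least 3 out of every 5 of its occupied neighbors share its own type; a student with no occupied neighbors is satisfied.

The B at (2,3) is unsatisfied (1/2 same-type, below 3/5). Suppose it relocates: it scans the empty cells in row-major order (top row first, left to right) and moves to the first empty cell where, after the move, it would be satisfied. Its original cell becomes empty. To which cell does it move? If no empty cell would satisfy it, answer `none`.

Vacating (2,3). Empty cells in order:
  (1,2): 2/2 same-type → satisfied — stop here.

(1,2)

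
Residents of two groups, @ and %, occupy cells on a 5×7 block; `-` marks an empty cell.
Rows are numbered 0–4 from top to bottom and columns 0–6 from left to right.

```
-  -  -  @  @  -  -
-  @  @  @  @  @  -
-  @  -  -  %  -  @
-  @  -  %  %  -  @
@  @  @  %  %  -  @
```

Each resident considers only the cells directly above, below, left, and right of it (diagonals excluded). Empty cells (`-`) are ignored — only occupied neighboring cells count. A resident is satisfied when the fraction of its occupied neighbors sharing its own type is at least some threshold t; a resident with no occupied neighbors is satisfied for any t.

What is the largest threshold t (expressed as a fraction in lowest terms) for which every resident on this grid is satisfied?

1/2

(0,3)@ 2/2
(0,4)@ 2/2
(1,1)@ 2/2
(1,2)@ 2/2
(1,3)@ 3/3
(1,4)@ 3/4
(1,5)@ 1/1
(2,1)@ 2/2
(2,4)% 1/2
(2,6)@ 1/1
(3,1)@ 2/2
(3,3)% 2/2
(3,4)% 3/3
(3,6)@ 2/2
(4,0)@ 1/1
(4,1)@ 3/3
(4,2)@ 1/2
(4,3)% 2/3
(4,4)% 2/2
(4,6)@ 1/1
The smallest same-type fraction is 1/2 at (2,4), which reduces to 1/2. Any threshold above that leaves this resident unsatisfied.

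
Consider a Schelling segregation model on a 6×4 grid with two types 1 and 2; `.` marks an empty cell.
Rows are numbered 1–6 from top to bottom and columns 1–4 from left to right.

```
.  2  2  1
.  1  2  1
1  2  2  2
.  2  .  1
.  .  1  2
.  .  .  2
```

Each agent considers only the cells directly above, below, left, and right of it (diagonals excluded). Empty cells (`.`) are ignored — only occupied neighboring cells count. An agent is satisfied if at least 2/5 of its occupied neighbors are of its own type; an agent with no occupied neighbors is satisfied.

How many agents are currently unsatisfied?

Row 1: (1,2)2 1/2 ✓ · (1,3)2 2/3 ✓ · (1,4)1 1/2 ✓
Row 2: (2,2)1 0/3 ✗ · (2,3)2 2/4 ✓ · (2,4)1 1/3 ✗
Row 3: (3,1)1 0/1 ✗ · (3,2)2 2/4 ✓ · (3,3)2 3/3 ✓ · (3,4)2 1/3 ✗
Row 4: (4,2)2 1/1 ✓ · (4,4)1 0/2 ✗
Row 5: (5,3)1 0/1 ✗ · (5,4)2 1/3 ✗
Row 6: (6,4)2 1/1 ✓
Unsatisfied: (2,2), (2,4), (3,1), (3,4), (4,4), (5,3), (5,4) — 7 in total.

7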